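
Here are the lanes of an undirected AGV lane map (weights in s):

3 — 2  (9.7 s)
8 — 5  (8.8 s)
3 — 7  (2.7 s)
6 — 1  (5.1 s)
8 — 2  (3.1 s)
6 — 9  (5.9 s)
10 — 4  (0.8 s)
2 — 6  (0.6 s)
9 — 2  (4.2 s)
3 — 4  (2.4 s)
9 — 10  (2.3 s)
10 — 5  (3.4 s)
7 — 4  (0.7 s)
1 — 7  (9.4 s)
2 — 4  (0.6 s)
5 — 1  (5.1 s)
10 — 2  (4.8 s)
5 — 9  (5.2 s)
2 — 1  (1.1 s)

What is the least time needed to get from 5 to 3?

6.6 s

Enumerating some paths:
5 → 1 → 2 → 4 → 3: 5.1+1.1+0.6+2.4 = 9.2
5 → 10 → 4 → 7 → 3: 3.4+0.8+0.7+2.7 = 7.6
5 → 10 → 4 → 3: 3.4+0.8+2.4 = 6.6
Cheapest is 5 → 10 → 4 → 3 at 6.6 s.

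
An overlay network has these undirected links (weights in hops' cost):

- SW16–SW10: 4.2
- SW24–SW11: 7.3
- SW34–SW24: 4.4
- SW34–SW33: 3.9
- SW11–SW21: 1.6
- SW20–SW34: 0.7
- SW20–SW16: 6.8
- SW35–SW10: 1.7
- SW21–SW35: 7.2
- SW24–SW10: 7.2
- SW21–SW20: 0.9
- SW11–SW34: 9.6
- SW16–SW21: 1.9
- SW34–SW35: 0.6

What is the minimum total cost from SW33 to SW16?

7.4 hops' cost

Enumerating some paths:
SW33 → SW34 → SW35 → SW10 → SW16: 3.9+0.6+1.7+4.2 = 10.4
SW33 → SW34 → SW20 → SW21 → SW16: 3.9+0.7+0.9+1.9 = 7.4
Cheapest is SW33 → SW34 → SW20 → SW21 → SW16 at 7.4 hops' cost.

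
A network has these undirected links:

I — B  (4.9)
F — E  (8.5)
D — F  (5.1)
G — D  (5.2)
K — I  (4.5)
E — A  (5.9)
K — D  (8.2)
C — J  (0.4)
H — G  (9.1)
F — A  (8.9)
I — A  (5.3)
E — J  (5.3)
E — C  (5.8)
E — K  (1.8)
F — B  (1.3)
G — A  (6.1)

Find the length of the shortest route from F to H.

19.4

Running Dijkstra from F:
F: 0
B: 1.3  (via F)
D: 5.1  (via F)
I: 6.2  (via B)
E: 8.5  (via F)
A: 8.9  (via F)
G: 10.3  (via D)
K: 10.3  (via E)
J: 13.8  (via E)
C: 14.2  (via J)
H: 19.4  (via G)
Shortest route: F–D–G–H = 19.4.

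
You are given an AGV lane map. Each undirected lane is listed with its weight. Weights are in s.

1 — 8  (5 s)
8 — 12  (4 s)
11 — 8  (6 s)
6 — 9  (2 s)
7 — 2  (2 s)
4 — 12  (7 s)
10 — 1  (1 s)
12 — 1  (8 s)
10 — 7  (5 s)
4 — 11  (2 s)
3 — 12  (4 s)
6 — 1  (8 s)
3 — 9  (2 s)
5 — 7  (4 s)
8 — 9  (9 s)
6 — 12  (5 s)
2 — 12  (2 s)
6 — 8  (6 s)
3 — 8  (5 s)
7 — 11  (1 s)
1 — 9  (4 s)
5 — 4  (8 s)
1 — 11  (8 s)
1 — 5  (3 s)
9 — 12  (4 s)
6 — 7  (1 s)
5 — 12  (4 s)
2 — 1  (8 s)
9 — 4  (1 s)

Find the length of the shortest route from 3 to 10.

Enumerating some paths:
3 - 9 - 1 - 10: 2+4+1 = 7
3 - 9 - 6 - 7 - 10: 2+2+1+5 = 10
The minimum is 7 s via 3 - 9 - 1 - 10.

7 s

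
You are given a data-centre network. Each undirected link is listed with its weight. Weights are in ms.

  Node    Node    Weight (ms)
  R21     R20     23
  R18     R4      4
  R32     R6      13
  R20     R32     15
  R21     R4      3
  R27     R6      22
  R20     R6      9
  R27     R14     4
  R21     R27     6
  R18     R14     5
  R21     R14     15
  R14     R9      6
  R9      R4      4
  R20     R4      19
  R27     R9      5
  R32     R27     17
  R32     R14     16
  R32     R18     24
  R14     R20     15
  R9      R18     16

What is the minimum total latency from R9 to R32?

22 ms

Compare a few routes:
R9 - R27 - R32: 5+17 = 22
R9 - R27 - R14 - R32: 5+4+16 = 25
Cheapest is R9 - R27 - R32 at 22 ms.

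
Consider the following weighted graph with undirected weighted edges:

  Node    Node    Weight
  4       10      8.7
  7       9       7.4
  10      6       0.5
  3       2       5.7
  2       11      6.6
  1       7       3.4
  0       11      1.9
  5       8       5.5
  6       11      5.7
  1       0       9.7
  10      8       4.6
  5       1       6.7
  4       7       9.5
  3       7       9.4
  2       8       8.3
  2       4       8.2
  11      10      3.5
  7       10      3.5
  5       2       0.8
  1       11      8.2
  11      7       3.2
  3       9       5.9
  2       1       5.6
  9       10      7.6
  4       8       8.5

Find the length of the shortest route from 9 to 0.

12.5

Running Dijkstra from 9:
9: 0
3: 5.9  (via 9)
7: 7.4  (via 9)
10: 7.6  (via 9)
6: 8.1  (via 10)
11: 10.6  (via 7)
1: 10.8  (via 7)
2: 11.6  (via 3)
8: 12.2  (via 10)
5: 12.4  (via 2)
0: 12.5  (via 11)
Shortest route: 9 → 7 → 11 → 0 = 12.5.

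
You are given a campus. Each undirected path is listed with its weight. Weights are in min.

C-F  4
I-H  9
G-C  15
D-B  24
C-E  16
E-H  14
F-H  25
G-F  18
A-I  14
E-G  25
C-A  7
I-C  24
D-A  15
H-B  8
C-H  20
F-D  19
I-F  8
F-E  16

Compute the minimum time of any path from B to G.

Enumerating some paths:
B - H - I - F - C - G: 8+9+8+4+15 = 44
B - H - E - G: 8+14+25 = 47
B - H - I - F - G: 8+9+8+18 = 43
B - H - C - F - G: 8+20+4+18 = 50
The minimum is 43 min via B - H - I - F - G.

43 min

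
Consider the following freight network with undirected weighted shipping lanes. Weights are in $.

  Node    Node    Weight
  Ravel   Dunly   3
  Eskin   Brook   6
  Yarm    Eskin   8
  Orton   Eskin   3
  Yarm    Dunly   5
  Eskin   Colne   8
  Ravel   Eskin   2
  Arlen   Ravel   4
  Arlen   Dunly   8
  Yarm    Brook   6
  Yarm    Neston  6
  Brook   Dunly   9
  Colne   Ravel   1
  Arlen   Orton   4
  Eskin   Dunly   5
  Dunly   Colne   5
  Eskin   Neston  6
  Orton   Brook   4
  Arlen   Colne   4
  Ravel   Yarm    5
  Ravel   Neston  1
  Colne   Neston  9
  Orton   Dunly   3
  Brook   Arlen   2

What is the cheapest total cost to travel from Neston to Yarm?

Running Dijkstra from Neston:
Neston: 0
Ravel: 1  (via Neston)
Colne: 2  (via Ravel)
Eskin: 3  (via Ravel)
Dunly: 4  (via Ravel)
Arlen: 5  (via Ravel)
Yarm: 6  (via Neston)
Shortest route: Neston → Yarm = $6.

$6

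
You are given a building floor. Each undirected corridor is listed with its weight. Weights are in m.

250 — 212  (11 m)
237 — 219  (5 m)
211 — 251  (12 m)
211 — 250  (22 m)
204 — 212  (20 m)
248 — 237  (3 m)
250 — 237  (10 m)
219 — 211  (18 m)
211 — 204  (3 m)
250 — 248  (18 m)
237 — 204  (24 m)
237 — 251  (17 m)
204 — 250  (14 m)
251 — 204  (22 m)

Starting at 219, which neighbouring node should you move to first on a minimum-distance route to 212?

Enumerating some paths:
219–211–204–212: 18+3+20 = 41
219–237–248–250–212: 5+3+18+11 = 37
219–237–250–212: 5+10+11 = 26
Cheapest is 219–237–250–212 at 26 m.
So from 219 the first move is to 237.

237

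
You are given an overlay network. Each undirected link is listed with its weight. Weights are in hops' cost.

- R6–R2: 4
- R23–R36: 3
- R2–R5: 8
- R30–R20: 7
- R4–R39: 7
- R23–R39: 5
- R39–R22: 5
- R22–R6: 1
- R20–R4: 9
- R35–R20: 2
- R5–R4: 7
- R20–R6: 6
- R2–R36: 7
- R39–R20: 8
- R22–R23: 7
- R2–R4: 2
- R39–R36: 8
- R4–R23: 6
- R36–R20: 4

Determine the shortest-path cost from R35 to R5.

18 hops' cost

Settle nodes by increasing distance from R35:
R35: 0
R20: 2  (via R35)
R36: 6  (via R20)
R6: 8  (via R20)
R23: 9  (via R36)
R30: 9  (via R20)
R22: 9  (via R6)
R39: 10  (via R20)
R4: 11  (via R20)
R2: 12  (via R6)
R5: 18  (via R4)
Shortest route: R35–R20–R4–R5 = 18 hops' cost.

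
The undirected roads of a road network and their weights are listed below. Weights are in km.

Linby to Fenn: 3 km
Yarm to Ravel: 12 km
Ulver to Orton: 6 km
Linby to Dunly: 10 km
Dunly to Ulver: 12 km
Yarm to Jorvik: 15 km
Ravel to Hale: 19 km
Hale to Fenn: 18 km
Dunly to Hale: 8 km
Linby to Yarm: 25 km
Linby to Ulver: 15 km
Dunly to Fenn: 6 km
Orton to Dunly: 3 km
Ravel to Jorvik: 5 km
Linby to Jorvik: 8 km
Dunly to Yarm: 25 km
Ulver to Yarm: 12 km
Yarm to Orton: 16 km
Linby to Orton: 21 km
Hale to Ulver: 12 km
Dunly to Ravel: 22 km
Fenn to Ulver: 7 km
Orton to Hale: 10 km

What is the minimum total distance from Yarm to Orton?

16 km

Running Dijkstra from Yarm:
Yarm: 0
Ravel: 12  (via Yarm)
Ulver: 12  (via Yarm)
Jorvik: 15  (via Yarm)
Orton: 16  (via Yarm)
Shortest route: Yarm–Orton = 16 km.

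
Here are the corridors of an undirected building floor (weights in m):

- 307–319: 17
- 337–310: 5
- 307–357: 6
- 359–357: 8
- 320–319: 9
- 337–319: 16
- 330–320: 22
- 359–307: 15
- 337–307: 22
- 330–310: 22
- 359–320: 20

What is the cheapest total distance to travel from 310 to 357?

Running Dijkstra from 310:
310: 0
337: 5  (via 310)
319: 21  (via 337)
330: 22  (via 310)
307: 27  (via 337)
320: 30  (via 319)
357: 33  (via 307)
Shortest route: 310 → 337 → 307 → 357 = 33 m.

33 m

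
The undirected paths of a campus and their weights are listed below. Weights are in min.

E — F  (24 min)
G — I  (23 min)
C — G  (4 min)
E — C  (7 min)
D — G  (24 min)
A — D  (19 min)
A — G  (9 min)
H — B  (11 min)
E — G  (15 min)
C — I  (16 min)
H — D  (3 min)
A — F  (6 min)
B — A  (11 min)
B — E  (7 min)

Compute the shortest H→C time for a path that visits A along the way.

35 min

Best H to A: H → D → A costing 22
Shortest A→C: A → G → C = 13
Total via A: 22 + 13 = 35 min.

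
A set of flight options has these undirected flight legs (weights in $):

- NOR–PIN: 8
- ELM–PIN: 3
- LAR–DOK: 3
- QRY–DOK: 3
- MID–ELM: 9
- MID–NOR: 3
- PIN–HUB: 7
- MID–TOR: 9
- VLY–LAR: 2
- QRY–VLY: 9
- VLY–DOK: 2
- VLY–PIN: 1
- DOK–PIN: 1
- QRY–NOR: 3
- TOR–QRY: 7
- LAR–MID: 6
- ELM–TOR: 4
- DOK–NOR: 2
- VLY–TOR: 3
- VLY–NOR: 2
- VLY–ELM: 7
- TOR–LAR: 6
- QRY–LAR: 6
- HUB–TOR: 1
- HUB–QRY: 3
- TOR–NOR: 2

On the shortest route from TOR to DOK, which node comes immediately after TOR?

NOR

Compare a few routes:
TOR → VLY → DOK: 3+2 = 5
TOR → VLY → PIN → DOK: 3+1+1 = 5
TOR → NOR → DOK: 2+2 = 4
Cheapest is TOR → NOR → DOK at $4.
So from TOR the first move is to NOR.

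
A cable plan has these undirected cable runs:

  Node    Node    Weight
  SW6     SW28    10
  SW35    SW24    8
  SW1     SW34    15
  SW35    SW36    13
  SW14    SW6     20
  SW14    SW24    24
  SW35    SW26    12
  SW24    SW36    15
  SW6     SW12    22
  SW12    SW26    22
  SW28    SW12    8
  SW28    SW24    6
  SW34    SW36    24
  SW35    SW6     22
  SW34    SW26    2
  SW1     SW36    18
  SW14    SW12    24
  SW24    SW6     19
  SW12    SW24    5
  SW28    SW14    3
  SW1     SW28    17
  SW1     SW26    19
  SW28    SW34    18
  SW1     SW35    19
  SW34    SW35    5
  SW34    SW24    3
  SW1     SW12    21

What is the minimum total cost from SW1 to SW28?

Enumerating some paths:
SW1 → SW34 → SW24 → SW28: 15+3+6 = 24
SW1 → SW12 → SW28: 21+8 = 29
SW1 → SW26 → SW34 → SW24 → SW28: 19+2+3+6 = 30
SW1 → SW28: 17 = 17
Cheapest is SW1 → SW28 at 17.

17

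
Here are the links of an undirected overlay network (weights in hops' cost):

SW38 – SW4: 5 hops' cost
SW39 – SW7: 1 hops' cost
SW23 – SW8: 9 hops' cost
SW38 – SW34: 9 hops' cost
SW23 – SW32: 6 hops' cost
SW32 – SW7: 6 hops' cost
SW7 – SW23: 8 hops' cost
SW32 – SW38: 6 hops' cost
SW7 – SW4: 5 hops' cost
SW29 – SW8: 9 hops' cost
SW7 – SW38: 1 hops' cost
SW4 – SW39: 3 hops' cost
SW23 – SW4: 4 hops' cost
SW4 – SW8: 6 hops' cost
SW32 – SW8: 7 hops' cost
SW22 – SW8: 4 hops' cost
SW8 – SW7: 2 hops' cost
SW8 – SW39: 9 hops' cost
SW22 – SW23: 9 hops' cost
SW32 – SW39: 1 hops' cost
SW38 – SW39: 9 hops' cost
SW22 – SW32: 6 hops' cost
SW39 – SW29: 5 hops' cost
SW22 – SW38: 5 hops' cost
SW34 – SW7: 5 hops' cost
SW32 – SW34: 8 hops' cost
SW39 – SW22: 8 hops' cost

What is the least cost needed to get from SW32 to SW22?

6 hops' cost

Running Dijkstra from SW32:
SW32: 0
SW39: 1  (via SW32)
SW7: 2  (via SW39)
SW38: 3  (via SW7)
SW4: 4  (via SW39)
SW8: 4  (via SW7)
SW23: 6  (via SW32)
SW22: 6  (via SW32)
Shortest route: SW32–SW22 = 6 hops' cost.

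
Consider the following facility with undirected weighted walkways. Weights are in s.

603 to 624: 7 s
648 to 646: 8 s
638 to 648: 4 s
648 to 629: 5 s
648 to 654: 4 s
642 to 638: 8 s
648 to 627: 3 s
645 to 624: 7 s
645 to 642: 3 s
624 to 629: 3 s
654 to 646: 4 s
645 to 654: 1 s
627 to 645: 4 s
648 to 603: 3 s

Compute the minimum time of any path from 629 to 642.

13 s

Candidate routes:
629 → 648 → 627 → 645 → 642: 5+3+4+3 = 15
629 → 648 → 638 → 642: 5+4+8 = 17
629 → 624 → 645 → 642: 3+7+3 = 13
Cheapest is 629 → 624 → 645 → 642 at 13 s.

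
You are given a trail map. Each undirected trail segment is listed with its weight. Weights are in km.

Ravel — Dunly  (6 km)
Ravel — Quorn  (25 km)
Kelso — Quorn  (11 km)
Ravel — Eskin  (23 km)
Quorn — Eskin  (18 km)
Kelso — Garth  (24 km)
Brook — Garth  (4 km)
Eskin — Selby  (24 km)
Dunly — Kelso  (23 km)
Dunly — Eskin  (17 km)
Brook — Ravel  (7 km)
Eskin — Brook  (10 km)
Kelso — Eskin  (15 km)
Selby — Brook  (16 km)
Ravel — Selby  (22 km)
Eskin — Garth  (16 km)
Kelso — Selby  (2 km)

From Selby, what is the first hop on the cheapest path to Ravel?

Ravel

Candidate routes:
Selby - Brook - Ravel: 16+7 = 23
Selby - Ravel: 22 = 22
Cheapest is Selby - Ravel at 22 km.
So from Selby the first move is to Ravel.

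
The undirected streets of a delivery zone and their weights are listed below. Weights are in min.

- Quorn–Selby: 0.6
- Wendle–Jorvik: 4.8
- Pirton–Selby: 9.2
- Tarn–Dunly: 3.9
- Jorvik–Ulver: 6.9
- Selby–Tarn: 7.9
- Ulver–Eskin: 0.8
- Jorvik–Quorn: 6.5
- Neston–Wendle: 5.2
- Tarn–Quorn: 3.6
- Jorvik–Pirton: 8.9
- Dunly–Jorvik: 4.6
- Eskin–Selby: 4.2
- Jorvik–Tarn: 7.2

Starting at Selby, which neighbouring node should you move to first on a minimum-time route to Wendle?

Quorn

Enumerating some paths:
Selby → Quorn → Jorvik → Wendle: 0.6+6.5+4.8 = 11.9
Selby → Eskin → Ulver → Jorvik → Wendle: 4.2+0.8+6.9+4.8 = 16.7
Selby → Quorn → Tarn → Jorvik → Wendle: 0.6+3.6+7.2+4.8 = 16.2
The minimum is 11.9 min via Selby → Quorn → Jorvik → Wendle.
So from Selby the first move is to Quorn.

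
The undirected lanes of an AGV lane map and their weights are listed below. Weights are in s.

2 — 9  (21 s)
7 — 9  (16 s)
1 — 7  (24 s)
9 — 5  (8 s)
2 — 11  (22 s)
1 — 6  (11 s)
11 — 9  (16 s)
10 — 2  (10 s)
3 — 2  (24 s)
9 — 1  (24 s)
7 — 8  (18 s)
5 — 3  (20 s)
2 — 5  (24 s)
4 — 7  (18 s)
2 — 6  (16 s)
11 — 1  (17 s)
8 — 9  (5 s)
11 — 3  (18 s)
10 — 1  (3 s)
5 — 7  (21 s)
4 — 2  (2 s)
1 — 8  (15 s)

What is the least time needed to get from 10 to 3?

34 s

Settle nodes by increasing distance from 10:
10: 0
1: 3  (via 10)
2: 10  (via 10)
4: 12  (via 2)
6: 14  (via 1)
8: 18  (via 1)
11: 20  (via 1)
9: 23  (via 8)
7: 27  (via 1)
5: 31  (via 9)
3: 34  (via 2)
Shortest route: 10–2–3 = 34 s.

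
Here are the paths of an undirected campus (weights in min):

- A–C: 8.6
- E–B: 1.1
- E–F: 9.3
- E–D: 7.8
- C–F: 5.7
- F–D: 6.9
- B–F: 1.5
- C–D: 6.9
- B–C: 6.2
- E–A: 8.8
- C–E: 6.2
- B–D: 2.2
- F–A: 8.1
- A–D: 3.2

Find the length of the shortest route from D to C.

Settle nodes by increasing distance from D:
D: 0
B: 2.2  (via D)
A: 3.2  (via D)
E: 3.3  (via B)
F: 3.7  (via B)
C: 6.9  (via D)
Shortest route: D–C = 6.9 min.

6.9 min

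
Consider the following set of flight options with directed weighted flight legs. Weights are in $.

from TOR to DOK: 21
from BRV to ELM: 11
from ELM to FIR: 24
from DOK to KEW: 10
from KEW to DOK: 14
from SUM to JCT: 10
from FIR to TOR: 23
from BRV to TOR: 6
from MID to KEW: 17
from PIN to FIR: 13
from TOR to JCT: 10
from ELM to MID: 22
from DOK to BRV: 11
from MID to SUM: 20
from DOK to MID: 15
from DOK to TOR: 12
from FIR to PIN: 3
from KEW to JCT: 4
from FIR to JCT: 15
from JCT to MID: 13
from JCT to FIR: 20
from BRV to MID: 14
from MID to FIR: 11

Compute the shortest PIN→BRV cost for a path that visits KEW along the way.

Best PIN to KEW: PIN → FIR → JCT → MID → KEW costing 58
Shortest KEW→BRV: KEW → DOK → BRV = 25
Total via KEW: 58 + 25 = $83.

$83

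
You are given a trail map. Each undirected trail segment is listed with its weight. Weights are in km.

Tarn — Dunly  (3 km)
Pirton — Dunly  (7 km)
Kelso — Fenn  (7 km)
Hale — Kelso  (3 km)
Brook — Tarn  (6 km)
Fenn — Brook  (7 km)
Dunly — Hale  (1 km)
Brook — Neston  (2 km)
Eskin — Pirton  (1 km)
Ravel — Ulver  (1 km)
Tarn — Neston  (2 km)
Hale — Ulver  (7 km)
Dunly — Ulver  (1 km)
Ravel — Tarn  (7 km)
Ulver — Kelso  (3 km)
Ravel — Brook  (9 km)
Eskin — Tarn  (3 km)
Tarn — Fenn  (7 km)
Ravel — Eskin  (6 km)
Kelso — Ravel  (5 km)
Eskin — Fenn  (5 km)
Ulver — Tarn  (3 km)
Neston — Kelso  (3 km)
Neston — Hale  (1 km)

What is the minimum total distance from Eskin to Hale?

Candidate routes:
Eskin - Ravel - Ulver - Dunly - Hale: 6+1+1+1 = 9
Eskin - Tarn - Dunly - Hale: 3+3+1 = 7
Eskin - Tarn - Ulver - Dunly - Hale: 3+3+1+1 = 8
Eskin - Tarn - Neston - Hale: 3+2+1 = 6
The minimum is 6 km via Eskin - Tarn - Neston - Hale.

6 km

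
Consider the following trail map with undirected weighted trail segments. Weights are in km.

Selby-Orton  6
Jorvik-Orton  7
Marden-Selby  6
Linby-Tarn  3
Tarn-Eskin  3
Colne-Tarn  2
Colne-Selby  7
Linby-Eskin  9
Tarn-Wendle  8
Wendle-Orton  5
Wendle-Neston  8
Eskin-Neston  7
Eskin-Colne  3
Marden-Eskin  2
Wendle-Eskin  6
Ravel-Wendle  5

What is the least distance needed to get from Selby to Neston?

Compare a few routes:
Selby - Colne - Eskin - Neston: 7+3+7 = 17
Selby - Marden - Eskin - Neston: 6+2+7 = 15
Cheapest is Selby - Marden - Eskin - Neston at 15 km.

15 km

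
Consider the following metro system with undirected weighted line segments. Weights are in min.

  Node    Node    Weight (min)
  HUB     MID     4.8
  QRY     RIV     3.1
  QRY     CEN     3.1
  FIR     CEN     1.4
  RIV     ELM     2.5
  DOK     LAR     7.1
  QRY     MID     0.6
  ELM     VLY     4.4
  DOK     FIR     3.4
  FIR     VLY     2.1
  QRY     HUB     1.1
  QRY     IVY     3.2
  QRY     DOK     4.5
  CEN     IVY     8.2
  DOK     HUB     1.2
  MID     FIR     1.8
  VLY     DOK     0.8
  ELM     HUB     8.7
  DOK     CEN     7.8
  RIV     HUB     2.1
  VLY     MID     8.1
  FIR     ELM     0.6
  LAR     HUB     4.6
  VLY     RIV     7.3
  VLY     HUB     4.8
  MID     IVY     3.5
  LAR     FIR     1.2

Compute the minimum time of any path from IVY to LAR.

6.5 min

Enumerating some paths:
IVY → QRY → MID → FIR → LAR: 3.2+0.6+1.8+1.2 = 6.8
IVY → MID → FIR → LAR: 3.5+1.8+1.2 = 6.5
The minimum is 6.5 min via IVY → MID → FIR → LAR.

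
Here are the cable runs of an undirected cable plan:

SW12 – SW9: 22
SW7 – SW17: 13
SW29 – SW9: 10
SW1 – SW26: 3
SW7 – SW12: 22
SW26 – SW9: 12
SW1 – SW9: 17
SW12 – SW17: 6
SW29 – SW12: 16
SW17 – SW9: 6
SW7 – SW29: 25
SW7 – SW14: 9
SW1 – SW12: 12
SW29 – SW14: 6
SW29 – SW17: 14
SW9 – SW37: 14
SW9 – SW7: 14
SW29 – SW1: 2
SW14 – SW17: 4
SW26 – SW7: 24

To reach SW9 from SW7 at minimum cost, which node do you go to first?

SW9

Compare a few routes:
SW7 - SW14 - SW29 - SW9: 9+6+10 = 25
SW7 - SW14 - SW17 - SW9: 9+4+6 = 19
SW7 - SW9: 14 = 14
SW7 - SW17 - SW9: 13+6 = 19
The minimum is 14 via SW7 - SW9.
So from SW7 the first move is to SW9.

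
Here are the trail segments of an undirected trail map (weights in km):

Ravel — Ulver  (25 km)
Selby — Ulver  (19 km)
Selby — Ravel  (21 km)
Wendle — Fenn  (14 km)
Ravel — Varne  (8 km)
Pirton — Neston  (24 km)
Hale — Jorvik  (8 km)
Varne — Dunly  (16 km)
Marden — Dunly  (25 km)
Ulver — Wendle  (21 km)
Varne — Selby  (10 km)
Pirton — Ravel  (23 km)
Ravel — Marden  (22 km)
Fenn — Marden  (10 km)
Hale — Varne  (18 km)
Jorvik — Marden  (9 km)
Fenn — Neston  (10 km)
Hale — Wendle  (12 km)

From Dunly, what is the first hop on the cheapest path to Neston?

Marden

Enumerating some paths:
Dunly–Varne–Hale–Wendle–Fenn–Neston: 16+18+12+14+10 = 70
Dunly–Marden–Fenn–Neston: 25+10+10 = 45
Dunly–Varne–Ravel–Pirton–Neston: 16+8+23+24 = 71
Dunly–Varne–Ravel–Marden–Fenn–Neston: 16+8+22+10+10 = 66
The minimum is 45 km via Dunly–Marden–Fenn–Neston.
So from Dunly the first move is to Marden.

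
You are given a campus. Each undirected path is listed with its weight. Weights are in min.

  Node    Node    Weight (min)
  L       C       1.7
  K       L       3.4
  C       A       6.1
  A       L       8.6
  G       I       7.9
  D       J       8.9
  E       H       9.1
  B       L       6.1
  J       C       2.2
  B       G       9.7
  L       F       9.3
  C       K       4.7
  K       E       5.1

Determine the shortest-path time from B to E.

14.6 min

Candidate routes:
B - L - K - E: 6.1+3.4+5.1 = 14.6
B - L - C - K - E: 6.1+1.7+4.7+5.1 = 17.6
Cheapest is B - L - K - E at 14.6 min.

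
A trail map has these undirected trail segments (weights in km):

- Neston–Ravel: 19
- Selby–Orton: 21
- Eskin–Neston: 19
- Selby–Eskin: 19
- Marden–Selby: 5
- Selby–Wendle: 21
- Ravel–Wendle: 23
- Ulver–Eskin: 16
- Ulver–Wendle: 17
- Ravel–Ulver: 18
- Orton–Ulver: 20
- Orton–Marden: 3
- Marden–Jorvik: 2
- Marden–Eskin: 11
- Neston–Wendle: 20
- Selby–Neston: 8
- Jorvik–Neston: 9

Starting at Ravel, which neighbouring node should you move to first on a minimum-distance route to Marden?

Neston

Compare a few routes:
Ravel - Neston - Jorvik - Marden: 19+9+2 = 30
Ravel - Neston - Selby - Marden: 19+8+5 = 32
The minimum is 30 km via Ravel - Neston - Jorvik - Marden.
So from Ravel the first move is to Neston.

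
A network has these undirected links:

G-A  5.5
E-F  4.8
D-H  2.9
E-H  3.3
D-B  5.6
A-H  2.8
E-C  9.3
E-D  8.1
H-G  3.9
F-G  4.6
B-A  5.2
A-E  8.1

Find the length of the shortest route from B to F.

Candidate routes:
B–A–G–F: 5.2+5.5+4.6 = 15.3
B–A–H–E–F: 5.2+2.8+3.3+4.8 = 16.1
Cheapest is B–A–G–F at 15.3.

15.3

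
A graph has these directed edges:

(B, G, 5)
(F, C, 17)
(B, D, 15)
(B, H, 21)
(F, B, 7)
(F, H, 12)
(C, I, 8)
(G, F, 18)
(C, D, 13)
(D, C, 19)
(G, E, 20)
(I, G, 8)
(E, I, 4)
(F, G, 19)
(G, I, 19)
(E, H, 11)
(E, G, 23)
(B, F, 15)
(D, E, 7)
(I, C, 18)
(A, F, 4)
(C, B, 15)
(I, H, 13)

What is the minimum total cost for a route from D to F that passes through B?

49

Shortest D→B: D–C–B = 34
Shortest B→F: B–F = 15
Total via B: 34 + 15 = 49.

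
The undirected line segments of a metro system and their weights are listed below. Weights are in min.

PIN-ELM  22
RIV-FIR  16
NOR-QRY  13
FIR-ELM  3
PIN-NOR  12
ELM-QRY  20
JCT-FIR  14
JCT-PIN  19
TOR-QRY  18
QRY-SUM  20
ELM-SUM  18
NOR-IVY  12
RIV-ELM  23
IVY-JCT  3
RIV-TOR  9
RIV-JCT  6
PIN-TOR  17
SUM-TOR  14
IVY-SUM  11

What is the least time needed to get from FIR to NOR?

Running Dijkstra from FIR:
FIR: 0
ELM: 3  (via FIR)
JCT: 14  (via FIR)
RIV: 16  (via FIR)
IVY: 17  (via JCT)
SUM: 21  (via ELM)
QRY: 23  (via ELM)
TOR: 25  (via RIV)
PIN: 25  (via ELM)
NOR: 29  (via IVY)
Shortest route: FIR–JCT–IVY–NOR = 29 min.

29 min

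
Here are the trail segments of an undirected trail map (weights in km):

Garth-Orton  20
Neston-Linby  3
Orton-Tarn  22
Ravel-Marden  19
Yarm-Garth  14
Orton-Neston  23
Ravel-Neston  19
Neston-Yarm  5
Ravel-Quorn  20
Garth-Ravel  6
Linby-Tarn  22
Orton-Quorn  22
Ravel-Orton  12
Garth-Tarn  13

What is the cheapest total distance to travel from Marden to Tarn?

Running Dijkstra from Marden:
Marden: 0
Ravel: 19  (via Marden)
Garth: 25  (via Ravel)
Orton: 31  (via Ravel)
Tarn: 38  (via Garth)
Shortest route: Marden–Ravel–Garth–Tarn = 38 km.

38 km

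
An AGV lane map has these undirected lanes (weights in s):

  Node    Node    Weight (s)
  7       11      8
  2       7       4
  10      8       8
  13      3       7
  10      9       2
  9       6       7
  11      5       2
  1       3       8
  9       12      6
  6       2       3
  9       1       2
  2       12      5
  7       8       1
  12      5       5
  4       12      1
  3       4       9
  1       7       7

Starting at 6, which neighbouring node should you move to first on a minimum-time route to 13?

Candidate routes:
6–9–1–3–13: 7+2+8+7 = 24
6–2–12–4–3–13: 3+5+1+9+7 = 25
6–2–7–1–3–13: 3+4+7+8+7 = 29
The minimum is 24 s via 6–9–1–3–13.
So from 6 the first move is to 9.

9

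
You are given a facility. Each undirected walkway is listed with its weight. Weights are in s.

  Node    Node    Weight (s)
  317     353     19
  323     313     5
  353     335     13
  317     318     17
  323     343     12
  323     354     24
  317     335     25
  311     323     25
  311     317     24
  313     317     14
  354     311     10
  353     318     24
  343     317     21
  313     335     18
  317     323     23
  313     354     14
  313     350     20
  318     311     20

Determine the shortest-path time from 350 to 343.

37 s

Compare a few routes:
350–313–323–343: 20+5+12 = 37
350–313–317–323–343: 20+14+23+12 = 69
350–313–317–343: 20+14+21 = 55
Cheapest is 350–313–323–343 at 37 s.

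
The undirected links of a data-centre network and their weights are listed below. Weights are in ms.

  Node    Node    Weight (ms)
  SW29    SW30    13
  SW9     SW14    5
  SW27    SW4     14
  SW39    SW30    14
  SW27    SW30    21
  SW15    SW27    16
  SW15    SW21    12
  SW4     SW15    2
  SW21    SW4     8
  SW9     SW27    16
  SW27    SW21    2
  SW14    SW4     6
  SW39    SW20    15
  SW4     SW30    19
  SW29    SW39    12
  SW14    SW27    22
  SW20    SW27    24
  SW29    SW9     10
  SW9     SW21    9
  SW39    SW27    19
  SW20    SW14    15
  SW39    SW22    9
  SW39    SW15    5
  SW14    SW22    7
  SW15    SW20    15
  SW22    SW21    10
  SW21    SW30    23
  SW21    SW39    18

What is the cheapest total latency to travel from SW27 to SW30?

Enumerating some paths:
SW27–SW21–SW30: 2+23 = 25
SW27–SW30: 21 = 21
SW27–SW21–SW4–SW15–SW39–SW30: 2+8+2+5+14 = 31
SW27–SW21–SW4–SW30: 2+8+19 = 29
The minimum is 21 ms via SW27–SW30.

21 ms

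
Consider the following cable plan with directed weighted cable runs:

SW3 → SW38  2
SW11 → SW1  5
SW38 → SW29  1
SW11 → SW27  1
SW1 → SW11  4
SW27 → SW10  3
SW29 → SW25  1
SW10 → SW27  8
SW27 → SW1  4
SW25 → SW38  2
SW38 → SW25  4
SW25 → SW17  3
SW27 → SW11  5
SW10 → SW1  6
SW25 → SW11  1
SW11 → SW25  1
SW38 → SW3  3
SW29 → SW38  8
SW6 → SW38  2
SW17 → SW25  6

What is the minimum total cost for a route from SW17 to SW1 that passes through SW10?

17

Best SW17 to SW10: SW17 → SW25 → SW11 → SW27 → SW10 costing 11
Shortest SW10→SW1: SW10 → SW1 = 6
Total via SW10: 11 + 6 = 17.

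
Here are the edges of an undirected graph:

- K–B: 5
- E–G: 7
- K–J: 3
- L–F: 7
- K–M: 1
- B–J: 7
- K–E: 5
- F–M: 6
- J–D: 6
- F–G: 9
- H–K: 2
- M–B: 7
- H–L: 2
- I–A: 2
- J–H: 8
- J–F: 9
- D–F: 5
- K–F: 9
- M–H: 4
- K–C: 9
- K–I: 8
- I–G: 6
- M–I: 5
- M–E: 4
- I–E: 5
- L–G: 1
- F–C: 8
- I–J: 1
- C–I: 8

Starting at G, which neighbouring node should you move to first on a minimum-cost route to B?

Enumerating some paths:
G - L - H - K - B: 1+2+2+5 = 10
G - L - H - M - K - B: 1+2+4+1+5 = 13
G - I - J - B: 6+1+7 = 14
G - L - H - K - M - B: 1+2+2+1+7 = 13
Cheapest is G - L - H - K - B at 10.
So from G the first move is to L.

L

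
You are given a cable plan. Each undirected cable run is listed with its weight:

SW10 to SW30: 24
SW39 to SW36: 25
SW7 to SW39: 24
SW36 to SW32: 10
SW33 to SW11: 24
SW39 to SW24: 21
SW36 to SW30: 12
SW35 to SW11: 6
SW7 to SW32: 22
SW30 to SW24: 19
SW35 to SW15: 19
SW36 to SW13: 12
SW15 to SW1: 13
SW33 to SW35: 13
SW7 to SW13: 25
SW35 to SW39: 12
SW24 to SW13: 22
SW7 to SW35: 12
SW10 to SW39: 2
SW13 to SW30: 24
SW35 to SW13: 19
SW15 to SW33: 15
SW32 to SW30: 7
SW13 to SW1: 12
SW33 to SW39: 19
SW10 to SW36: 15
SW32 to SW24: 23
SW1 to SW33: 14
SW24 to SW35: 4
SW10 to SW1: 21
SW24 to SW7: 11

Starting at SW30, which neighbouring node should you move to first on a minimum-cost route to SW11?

Compare a few routes:
SW30 - SW24 - SW35 - SW11: 19+4+6 = 29
SW30 - SW32 - SW7 - SW35 - SW11: 7+22+12+6 = 47
SW30 - SW32 - SW24 - SW35 - SW11: 7+23+4+6 = 40
SW30 - SW10 - SW39 - SW35 - SW11: 24+2+12+6 = 44
Cheapest is SW30 - SW24 - SW35 - SW11 at 29.
So from SW30 the first move is to SW24.

SW24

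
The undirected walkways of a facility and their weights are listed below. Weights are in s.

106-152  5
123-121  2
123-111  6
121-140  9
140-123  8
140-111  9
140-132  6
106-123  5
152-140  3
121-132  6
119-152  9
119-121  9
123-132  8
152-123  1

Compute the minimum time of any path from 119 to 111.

16 s

Shortest distances from 119:
119: 0
152: 9  (via 119)
121: 9  (via 119)
123: 10  (via 152)
140: 12  (via 152)
106: 14  (via 152)
132: 15  (via 121)
111: 16  (via 123)
Shortest route: 119 → 152 → 123 → 111 = 16 s.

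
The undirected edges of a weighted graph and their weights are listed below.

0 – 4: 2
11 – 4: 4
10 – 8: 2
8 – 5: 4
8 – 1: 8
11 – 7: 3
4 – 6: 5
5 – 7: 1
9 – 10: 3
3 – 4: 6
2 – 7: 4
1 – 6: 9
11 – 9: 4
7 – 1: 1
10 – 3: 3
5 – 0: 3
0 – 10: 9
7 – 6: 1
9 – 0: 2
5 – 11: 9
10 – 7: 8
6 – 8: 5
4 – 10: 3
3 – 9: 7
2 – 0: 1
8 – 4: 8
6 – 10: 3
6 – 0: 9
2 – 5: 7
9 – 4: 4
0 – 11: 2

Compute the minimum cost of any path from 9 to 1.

7

Candidate routes:
9 → 0 → 5 → 7 → 1: 2+3+1+1 = 7
9 → 10 → 6 → 7 → 1: 3+3+1+1 = 8
9 → 0 → 11 → 7 → 1: 2+2+3+1 = 8
9 → 11 → 7 → 1: 4+3+1 = 8
Cheapest is 9 → 0 → 5 → 7 → 1 at 7.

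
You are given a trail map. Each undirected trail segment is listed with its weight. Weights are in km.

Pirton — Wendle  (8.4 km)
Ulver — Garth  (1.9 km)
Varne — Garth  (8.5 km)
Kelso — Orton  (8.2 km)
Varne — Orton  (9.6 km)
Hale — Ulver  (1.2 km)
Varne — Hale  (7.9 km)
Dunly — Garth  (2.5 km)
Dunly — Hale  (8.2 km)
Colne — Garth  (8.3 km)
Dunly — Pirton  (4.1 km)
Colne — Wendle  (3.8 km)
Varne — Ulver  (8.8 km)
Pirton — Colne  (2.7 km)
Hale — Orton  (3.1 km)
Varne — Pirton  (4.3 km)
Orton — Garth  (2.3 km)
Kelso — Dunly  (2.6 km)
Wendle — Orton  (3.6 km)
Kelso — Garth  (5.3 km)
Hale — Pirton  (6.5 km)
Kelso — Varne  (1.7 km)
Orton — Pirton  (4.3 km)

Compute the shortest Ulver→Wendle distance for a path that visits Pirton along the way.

Best Ulver to Pirton: Ulver–Hale–Pirton costing 7.7
Shortest Pirton→Wendle: Pirton–Colne–Wendle = 6.5
Total via Pirton: 7.7 + 6.5 = 14.2 km.

14.2 km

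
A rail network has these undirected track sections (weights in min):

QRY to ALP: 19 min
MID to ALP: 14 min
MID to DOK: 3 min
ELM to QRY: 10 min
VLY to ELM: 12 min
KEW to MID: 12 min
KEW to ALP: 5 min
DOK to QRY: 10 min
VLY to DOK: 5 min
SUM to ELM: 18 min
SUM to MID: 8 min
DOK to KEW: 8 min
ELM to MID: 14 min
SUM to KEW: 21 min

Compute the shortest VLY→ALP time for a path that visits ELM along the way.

40 min

Shortest VLY→ELM: VLY → ELM = 12
Shortest ELM→ALP: ELM → MID → ALP = 28
Total via ELM: 12 + 28 = 40 min.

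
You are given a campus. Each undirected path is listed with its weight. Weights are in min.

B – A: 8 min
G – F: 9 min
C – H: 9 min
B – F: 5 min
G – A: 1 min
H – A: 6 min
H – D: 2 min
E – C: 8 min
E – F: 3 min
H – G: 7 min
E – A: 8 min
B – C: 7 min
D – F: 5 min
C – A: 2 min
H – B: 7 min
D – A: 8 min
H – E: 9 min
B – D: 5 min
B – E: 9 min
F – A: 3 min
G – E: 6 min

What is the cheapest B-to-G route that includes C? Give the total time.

10 min

Shortest B→C: B → C = 7
Shortest C→G: C → A → G = 3
Total via C: 7 + 3 = 10 min.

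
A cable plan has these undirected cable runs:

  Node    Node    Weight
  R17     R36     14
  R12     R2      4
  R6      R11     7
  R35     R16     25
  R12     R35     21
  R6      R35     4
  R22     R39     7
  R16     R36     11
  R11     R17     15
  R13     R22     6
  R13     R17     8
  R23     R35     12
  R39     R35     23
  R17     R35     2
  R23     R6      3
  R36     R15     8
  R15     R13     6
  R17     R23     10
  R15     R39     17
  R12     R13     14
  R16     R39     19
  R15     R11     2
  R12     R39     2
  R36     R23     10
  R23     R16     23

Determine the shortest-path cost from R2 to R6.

Enumerating some paths:
R2–R12–R13–R17–R35–R6: 4+14+8+2+4 = 32
R2–R12–R35–R6: 4+21+4 = 29
The minimum is 29 via R2–R12–R35–R6.

29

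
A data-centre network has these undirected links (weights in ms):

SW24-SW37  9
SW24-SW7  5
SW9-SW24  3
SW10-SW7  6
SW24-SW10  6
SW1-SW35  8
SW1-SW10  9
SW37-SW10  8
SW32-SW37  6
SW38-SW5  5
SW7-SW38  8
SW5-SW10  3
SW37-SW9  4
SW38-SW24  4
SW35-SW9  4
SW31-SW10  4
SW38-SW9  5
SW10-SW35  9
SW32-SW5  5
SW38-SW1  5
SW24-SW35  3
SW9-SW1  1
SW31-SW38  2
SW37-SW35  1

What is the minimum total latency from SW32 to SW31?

12 ms

Compare a few routes:
SW32 - SW5 - SW10 - SW31: 5+3+4 = 12
SW32 - SW37 - SW35 - SW24 - SW38 - SW31: 6+1+3+4+2 = 16
Cheapest is SW32 - SW5 - SW10 - SW31 at 12 ms.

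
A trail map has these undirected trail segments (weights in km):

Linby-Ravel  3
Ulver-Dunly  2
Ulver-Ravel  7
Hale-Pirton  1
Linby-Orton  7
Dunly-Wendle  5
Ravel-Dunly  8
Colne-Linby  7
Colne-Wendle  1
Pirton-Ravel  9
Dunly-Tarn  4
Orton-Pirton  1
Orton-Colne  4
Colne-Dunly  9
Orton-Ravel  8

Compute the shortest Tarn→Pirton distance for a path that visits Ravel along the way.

21 km

Shortest Tarn→Ravel: Tarn–Dunly–Ravel = 12
Best Ravel to Pirton: Ravel–Pirton costing 9
Total via Ravel: 12 + 9 = 21 km.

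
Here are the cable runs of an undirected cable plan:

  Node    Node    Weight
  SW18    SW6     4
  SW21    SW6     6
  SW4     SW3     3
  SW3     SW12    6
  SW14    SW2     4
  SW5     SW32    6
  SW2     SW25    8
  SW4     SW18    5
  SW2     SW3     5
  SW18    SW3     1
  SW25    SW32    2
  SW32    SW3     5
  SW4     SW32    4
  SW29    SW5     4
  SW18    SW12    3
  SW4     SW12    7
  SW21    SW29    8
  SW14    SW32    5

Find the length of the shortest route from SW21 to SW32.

16

Running Dijkstra from SW21:
SW21: 0
SW6: 6  (via SW21)
SW29: 8  (via SW21)
SW18: 10  (via SW6)
SW3: 11  (via SW18)
SW5: 12  (via SW29)
SW12: 13  (via SW18)
SW4: 14  (via SW3)
SW32: 16  (via SW3)
Shortest route: SW21 → SW6 → SW18 → SW3 → SW32 = 16.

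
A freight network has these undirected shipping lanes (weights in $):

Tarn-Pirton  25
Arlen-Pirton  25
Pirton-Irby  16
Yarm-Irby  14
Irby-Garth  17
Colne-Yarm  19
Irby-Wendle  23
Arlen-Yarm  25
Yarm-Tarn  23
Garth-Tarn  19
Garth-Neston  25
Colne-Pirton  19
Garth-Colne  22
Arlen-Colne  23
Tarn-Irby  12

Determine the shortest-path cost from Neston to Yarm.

$56

Candidate routes:
Neston - Garth - Tarn - Irby - Yarm: 25+19+12+14 = 70
Neston - Garth - Colne - Yarm: 25+22+19 = 66
Neston - Garth - Tarn - Yarm: 25+19+23 = 67
Neston - Garth - Irby - Yarm: 25+17+14 = 56
Cheapest is Neston - Garth - Irby - Yarm at $56.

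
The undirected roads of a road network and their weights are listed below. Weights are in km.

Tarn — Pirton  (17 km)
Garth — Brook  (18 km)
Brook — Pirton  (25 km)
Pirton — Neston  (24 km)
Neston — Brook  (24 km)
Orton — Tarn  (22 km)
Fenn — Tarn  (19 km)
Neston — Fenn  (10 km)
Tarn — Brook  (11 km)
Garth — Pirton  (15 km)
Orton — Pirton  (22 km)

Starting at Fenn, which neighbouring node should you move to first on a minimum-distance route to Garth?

Tarn

Candidate routes:
Fenn → Tarn → Pirton → Garth: 19+17+15 = 51
Fenn → Tarn → Brook → Garth: 19+11+18 = 48
Fenn → Neston → Pirton → Garth: 10+24+15 = 49
Fenn → Neston → Brook → Garth: 10+24+18 = 52
Cheapest is Fenn → Tarn → Brook → Garth at 48 km.
So from Fenn the first move is to Tarn.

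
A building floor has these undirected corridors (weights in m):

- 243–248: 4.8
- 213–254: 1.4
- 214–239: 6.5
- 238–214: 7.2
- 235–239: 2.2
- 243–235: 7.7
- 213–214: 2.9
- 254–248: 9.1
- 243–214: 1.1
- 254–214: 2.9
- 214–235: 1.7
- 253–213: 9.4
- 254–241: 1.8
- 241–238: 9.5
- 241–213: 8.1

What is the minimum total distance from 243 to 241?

5.8 m

Shortest distances from 243:
243: 0
214: 1.1  (via 243)
235: 2.8  (via 214)
254: 4  (via 214)
213: 4  (via 214)
248: 4.8  (via 243)
239: 5  (via 235)
241: 5.8  (via 254)
Shortest route: 243 → 214 → 254 → 241 = 5.8 m.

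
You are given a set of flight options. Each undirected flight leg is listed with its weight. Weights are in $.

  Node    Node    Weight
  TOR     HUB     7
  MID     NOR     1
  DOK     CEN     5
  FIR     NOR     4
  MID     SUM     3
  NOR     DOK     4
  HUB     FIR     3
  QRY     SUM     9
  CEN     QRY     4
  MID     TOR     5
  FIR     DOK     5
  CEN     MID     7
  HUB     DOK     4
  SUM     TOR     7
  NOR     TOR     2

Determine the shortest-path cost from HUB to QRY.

$13

Candidate routes:
HUB → DOK → CEN → QRY: 4+5+4 = 13
HUB → FIR → DOK → CEN → QRY: 3+5+5+4 = 17
Cheapest is HUB → DOK → CEN → QRY at $13.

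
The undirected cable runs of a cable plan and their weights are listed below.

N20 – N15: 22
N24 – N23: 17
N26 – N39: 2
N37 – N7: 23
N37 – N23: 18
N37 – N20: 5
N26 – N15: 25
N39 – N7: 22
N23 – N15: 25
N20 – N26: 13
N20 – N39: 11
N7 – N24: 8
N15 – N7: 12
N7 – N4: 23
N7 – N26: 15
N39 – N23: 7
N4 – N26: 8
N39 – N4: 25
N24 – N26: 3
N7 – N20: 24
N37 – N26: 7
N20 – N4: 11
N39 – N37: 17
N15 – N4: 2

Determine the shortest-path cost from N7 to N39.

13

Candidate routes:
N7 → N15 → N4 → N26 → N39: 12+2+8+2 = 24
N7 → N26 → N39: 15+2 = 17
N7 → N39: 22 = 22
N7 → N24 → N26 → N39: 8+3+2 = 13
The minimum is 13 via N7 → N24 → N26 → N39.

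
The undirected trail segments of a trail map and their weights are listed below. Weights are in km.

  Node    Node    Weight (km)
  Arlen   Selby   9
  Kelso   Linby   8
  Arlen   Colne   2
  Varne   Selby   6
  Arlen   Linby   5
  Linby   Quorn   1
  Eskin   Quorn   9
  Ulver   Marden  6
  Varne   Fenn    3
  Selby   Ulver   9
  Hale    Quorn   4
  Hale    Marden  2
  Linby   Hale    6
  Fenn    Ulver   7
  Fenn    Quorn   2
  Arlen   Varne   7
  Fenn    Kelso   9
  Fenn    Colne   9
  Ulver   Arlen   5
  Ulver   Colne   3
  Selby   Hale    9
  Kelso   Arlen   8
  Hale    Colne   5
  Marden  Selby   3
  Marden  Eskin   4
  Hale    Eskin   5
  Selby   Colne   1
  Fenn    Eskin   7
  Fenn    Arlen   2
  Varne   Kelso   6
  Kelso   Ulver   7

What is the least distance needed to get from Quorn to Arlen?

4 km

Shortest distances from Quorn:
Quorn: 0
Linby: 1  (via Quorn)
Fenn: 2  (via Quorn)
Hale: 4  (via Quorn)
Arlen: 4  (via Fenn)
Shortest route: Quorn → Fenn → Arlen = 4 km.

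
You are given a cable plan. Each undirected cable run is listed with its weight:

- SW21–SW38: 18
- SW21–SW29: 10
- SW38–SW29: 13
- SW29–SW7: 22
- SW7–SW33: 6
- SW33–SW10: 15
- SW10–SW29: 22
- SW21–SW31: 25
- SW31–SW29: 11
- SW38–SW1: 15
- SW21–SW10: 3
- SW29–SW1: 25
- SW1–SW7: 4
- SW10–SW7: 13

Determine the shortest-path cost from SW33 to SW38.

25

Enumerating some paths:
SW33 - SW7 - SW29 - SW38: 6+22+13 = 41
SW33 - SW7 - SW1 - SW38: 6+4+15 = 25
SW33 - SW10 - SW21 - SW38: 15+3+18 = 36
SW33 - SW7 - SW10 - SW21 - SW38: 6+13+3+18 = 40
The minimum is 25 via SW33 - SW7 - SW1 - SW38.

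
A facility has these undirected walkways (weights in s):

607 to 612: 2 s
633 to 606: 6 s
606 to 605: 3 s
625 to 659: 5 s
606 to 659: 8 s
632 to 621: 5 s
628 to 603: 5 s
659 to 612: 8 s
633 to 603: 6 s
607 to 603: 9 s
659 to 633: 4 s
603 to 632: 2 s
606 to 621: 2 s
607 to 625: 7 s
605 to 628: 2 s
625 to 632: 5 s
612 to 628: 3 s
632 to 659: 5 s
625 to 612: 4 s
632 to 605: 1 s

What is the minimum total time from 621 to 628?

7 s

Candidate routes:
621 → 606 → 605 → 628: 2+3+2 = 7
621 → 632 → 605 → 628: 5+1+2 = 8
The minimum is 7 s via 621 → 606 → 605 → 628.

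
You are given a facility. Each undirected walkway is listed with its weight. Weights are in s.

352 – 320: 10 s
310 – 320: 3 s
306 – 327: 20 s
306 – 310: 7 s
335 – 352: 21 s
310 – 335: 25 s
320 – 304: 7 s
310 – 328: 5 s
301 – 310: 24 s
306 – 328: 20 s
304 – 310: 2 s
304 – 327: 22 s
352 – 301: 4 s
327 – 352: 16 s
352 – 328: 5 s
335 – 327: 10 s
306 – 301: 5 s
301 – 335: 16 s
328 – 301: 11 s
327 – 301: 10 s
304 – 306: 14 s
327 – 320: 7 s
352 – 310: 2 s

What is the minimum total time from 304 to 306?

9 s

Shortest distances from 304:
304: 0
310: 2  (via 304)
352: 4  (via 310)
320: 5  (via 310)
328: 7  (via 310)
301: 8  (via 352)
306: 9  (via 310)
Shortest route: 304 → 310 → 306 = 9 s.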